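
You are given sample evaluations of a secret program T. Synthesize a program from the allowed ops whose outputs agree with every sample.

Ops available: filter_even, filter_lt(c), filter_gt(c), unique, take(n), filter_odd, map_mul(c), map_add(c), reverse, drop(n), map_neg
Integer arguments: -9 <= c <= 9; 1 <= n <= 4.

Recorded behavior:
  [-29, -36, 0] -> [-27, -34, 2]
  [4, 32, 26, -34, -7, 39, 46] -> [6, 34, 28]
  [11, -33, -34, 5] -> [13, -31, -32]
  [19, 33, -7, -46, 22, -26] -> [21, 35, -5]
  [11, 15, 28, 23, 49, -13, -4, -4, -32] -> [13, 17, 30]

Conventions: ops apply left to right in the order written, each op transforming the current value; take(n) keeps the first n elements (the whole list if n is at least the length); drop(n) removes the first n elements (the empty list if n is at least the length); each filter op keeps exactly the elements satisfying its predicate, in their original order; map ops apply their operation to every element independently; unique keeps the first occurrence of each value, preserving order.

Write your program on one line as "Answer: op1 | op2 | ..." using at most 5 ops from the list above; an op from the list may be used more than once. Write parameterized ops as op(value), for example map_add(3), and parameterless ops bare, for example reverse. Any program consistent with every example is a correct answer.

reverse | map_add(2) | reverse | take(3)

Check, running the answer program on each example:
  [-29, -36, 0] -> [0, -36, -29] -> [2, -34, -27] -> [-27, -34, 2] -> [-27, -34, 2]
  [4, 32, 26, -34, -7, 39, 46] -> [46, 39, -7, -34, 26, 32, 4] -> [48, 41, -5, -32, 28, 34, 6] -> [6, 34, 28, -32, -5, 41, 48] -> [6, 34, 28]
  [11, -33, -34, 5] -> [5, -34, -33, 11] -> [7, -32, -31, 13] -> [13, -31, -32, 7] -> [13, -31, -32]
  [19, 33, -7, -46, 22, -26] -> [-26, 22, -46, -7, 33, 19] -> [-24, 24, -44, -5, 35, 21] -> [21, 35, -5, -44, 24, -24] -> [21, 35, -5]
  [11, 15, 28, 23, 49, -13, -4, -4, -32] -> [-32, -4, -4, -13, 49, 23, 28, 15, 11] -> [-30, -2, -2, -11, 51, 25, 30, 17, 13] -> [13, 17, 30, 25, 51, -11, -2, -2, -30] -> [13, 17, 30]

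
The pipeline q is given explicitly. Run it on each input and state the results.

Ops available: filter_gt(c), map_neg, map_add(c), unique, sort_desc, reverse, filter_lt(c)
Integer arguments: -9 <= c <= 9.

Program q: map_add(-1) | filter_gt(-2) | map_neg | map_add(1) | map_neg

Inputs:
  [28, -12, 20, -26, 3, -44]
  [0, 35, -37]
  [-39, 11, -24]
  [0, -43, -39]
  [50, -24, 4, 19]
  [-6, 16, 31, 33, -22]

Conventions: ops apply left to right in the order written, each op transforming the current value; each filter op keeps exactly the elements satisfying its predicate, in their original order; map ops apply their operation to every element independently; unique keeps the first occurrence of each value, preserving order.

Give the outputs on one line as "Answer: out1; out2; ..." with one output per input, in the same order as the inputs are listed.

[26, 18, 1]; [-2, 33]; [9]; [-2]; [48, 2, 17]; [14, 29, 31]

Execution, op by op:
  [28, -12, 20, -26, 3, -44] -> [27, -13, 19, -27, 2, -45] -> [27, 19, 2] -> [-27, -19, -2] -> [-26, -18, -1] -> [26, 18, 1]
  [0, 35, -37] -> [-1, 34, -38] -> [-1, 34] -> [1, -34] -> [2, -33] -> [-2, 33]
  [-39, 11, -24] -> [-40, 10, -25] -> [10] -> [-10] -> [-9] -> [9]
  [0, -43, -39] -> [-1, -44, -40] -> [-1] -> [1] -> [2] -> [-2]
  [50, -24, 4, 19] -> [49, -25, 3, 18] -> [49, 3, 18] -> [-49, -3, -18] -> [-48, -2, -17] -> [48, 2, 17]
  [-6, 16, 31, 33, -22] -> [-7, 15, 30, 32, -23] -> [15, 30, 32] -> [-15, -30, -32] -> [-14, -29, -31] -> [14, 29, 31]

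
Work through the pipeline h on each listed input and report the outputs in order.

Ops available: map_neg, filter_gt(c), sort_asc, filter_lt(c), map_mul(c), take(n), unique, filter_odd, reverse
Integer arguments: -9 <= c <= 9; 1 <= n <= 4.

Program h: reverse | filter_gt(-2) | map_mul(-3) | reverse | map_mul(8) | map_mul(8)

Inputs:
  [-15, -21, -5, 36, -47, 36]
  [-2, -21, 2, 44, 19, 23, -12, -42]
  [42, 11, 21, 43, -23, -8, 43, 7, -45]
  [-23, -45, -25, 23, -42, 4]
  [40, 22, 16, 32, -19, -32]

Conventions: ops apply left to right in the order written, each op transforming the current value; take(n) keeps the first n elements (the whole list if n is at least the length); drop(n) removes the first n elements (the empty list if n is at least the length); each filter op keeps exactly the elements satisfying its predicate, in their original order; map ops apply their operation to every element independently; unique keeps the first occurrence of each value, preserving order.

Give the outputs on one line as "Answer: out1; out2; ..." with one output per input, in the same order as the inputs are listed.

Execution, op by op:
  [-15, -21, -5, 36, -47, 36] -> [36, -47, 36, -5, -21, -15] -> [36, 36] -> [-108, -108] -> [-108, -108] -> [-864, -864] -> [-6912, -6912]
  [-2, -21, 2, 44, 19, 23, -12, -42] -> [-42, -12, 23, 19, 44, 2, -21, -2] -> [23, 19, 44, 2] -> [-69, -57, -132, -6] -> [-6, -132, -57, -69] -> [-48, -1056, -456, -552] -> [-384, -8448, -3648, -4416]
  [42, 11, 21, 43, -23, -8, 43, 7, -45] -> [-45, 7, 43, -8, -23, 43, 21, 11, 42] -> [7, 43, 43, 21, 11, 42] -> [-21, -129, -129, -63, -33, -126] -> [-126, -33, -63, -129, -129, -21] -> [-1008, -264, -504, -1032, -1032, -168] -> [-8064, -2112, -4032, -8256, -8256, -1344]
  [-23, -45, -25, 23, -42, 4] -> [4, -42, 23, -25, -45, -23] -> [4, 23] -> [-12, -69] -> [-69, -12] -> [-552, -96] -> [-4416, -768]
  [40, 22, 16, 32, -19, -32] -> [-32, -19, 32, 16, 22, 40] -> [32, 16, 22, 40] -> [-96, -48, -66, -120] -> [-120, -66, -48, -96] -> [-960, -528, -384, -768] -> [-7680, -4224, -3072, -6144]

[-6912, -6912]; [-384, -8448, -3648, -4416]; [-8064, -2112, -4032, -8256, -8256, -1344]; [-4416, -768]; [-7680, -4224, -3072, -6144]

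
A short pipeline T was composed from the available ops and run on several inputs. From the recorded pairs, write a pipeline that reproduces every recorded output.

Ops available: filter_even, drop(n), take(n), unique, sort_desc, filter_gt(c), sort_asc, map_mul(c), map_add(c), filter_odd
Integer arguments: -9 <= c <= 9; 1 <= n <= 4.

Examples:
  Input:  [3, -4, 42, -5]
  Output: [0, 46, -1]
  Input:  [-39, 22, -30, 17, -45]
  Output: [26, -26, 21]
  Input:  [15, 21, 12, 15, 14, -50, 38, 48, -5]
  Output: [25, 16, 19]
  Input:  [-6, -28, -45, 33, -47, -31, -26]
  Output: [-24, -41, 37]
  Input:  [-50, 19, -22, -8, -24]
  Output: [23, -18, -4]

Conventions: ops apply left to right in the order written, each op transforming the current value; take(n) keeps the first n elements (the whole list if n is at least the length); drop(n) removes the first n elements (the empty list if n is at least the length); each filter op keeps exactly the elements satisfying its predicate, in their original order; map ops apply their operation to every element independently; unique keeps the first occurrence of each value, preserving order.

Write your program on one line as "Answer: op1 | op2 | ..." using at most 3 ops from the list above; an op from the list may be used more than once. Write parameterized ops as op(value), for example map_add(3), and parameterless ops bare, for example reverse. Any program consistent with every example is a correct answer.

drop(1) | map_add(4) | take(3)

Check, running the answer program on each example:
  [3, -4, 42, -5] -> [-4, 42, -5] -> [0, 46, -1] -> [0, 46, -1]
  [-39, 22, -30, 17, -45] -> [22, -30, 17, -45] -> [26, -26, 21, -41] -> [26, -26, 21]
  [15, 21, 12, 15, 14, -50, 38, 48, -5] -> [21, 12, 15, 14, -50, 38, 48, -5] -> [25, 16, 19, 18, -46, 42, 52, -1] -> [25, 16, 19]
  [-6, -28, -45, 33, -47, -31, -26] -> [-28, -45, 33, -47, -31, -26] -> [-24, -41, 37, -43, -27, -22] -> [-24, -41, 37]
  [-50, 19, -22, -8, -24] -> [19, -22, -8, -24] -> [23, -18, -4, -20] -> [23, -18, -4]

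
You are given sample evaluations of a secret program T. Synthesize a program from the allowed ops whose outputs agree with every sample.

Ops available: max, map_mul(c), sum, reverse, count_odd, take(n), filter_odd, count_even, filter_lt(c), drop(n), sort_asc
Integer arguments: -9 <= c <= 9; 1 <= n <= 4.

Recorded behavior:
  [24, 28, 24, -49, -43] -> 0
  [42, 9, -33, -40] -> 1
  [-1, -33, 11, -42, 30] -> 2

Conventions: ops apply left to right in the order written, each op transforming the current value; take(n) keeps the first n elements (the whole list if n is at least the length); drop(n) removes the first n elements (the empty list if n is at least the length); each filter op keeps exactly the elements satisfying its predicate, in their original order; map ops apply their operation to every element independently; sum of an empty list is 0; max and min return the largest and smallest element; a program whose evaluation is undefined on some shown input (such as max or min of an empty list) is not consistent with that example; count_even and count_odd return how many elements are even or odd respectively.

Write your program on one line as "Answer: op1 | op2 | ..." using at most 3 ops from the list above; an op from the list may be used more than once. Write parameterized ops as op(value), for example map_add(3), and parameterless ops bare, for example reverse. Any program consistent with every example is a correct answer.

take(2) | count_odd

Check, running the answer program on each example:
  [24, 28, 24, -49, -43] -> [24, 28] -> 0
  [42, 9, -33, -40] -> [42, 9] -> 1
  [-1, -33, 11, -42, 30] -> [-1, -33] -> 2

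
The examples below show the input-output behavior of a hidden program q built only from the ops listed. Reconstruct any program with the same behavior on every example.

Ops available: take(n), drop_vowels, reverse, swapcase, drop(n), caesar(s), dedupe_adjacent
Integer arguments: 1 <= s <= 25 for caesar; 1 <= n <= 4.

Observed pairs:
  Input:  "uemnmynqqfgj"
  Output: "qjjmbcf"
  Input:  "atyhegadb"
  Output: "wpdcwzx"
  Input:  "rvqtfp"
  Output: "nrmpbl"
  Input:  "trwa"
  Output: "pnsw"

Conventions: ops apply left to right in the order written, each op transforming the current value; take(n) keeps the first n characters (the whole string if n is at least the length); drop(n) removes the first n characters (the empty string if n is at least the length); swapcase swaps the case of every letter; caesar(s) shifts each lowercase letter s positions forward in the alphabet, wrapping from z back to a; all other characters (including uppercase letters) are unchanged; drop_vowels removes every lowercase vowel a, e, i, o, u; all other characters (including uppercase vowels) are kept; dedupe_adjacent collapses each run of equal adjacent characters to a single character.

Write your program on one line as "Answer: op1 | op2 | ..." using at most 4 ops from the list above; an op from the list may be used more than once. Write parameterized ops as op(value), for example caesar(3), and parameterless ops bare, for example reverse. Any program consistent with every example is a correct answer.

dedupe_adjacent | caesar(22) | drop_vowels

Check, running the answer program on each example:
  "uemnmynqqfgj" -> "uemnmynqfgj" -> "qaijiujmbcf" -> "qjjmbcf"
  "atyhegadb" -> "atyhegadb" -> "wpudacwzx" -> "wpdcwzx"
  "rvqtfp" -> "rvqtfp" -> "nrmpbl" -> "nrmpbl"
  "trwa" -> "trwa" -> "pnsw" -> "pnsw"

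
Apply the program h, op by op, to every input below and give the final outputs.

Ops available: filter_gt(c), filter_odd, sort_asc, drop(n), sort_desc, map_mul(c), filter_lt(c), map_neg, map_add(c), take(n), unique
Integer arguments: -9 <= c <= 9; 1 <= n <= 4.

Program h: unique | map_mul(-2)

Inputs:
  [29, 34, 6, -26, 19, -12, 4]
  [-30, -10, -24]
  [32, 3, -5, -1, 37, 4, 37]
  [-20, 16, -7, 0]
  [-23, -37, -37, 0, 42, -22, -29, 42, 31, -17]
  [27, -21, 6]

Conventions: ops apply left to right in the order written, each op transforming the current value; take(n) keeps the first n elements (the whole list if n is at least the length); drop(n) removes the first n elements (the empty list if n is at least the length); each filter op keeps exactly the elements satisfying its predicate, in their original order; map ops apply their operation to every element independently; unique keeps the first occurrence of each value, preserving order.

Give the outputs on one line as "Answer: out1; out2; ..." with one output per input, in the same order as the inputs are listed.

[-58, -68, -12, 52, -38, 24, -8]; [60, 20, 48]; [-64, -6, 10, 2, -74, -8]; [40, -32, 14, 0]; [46, 74, 0, -84, 44, 58, -62, 34]; [-54, 42, -12]

Execution, op by op:
  [29, 34, 6, -26, 19, -12, 4] -> [29, 34, 6, -26, 19, -12, 4] -> [-58, -68, -12, 52, -38, 24, -8]
  [-30, -10, -24] -> [-30, -10, -24] -> [60, 20, 48]
  [32, 3, -5, -1, 37, 4, 37] -> [32, 3, -5, -1, 37, 4] -> [-64, -6, 10, 2, -74, -8]
  [-20, 16, -7, 0] -> [-20, 16, -7, 0] -> [40, -32, 14, 0]
  [-23, -37, -37, 0, 42, -22, -29, 42, 31, -17] -> [-23, -37, 0, 42, -22, -29, 31, -17] -> [46, 74, 0, -84, 44, 58, -62, 34]
  [27, -21, 6] -> [27, -21, 6] -> [-54, 42, -12]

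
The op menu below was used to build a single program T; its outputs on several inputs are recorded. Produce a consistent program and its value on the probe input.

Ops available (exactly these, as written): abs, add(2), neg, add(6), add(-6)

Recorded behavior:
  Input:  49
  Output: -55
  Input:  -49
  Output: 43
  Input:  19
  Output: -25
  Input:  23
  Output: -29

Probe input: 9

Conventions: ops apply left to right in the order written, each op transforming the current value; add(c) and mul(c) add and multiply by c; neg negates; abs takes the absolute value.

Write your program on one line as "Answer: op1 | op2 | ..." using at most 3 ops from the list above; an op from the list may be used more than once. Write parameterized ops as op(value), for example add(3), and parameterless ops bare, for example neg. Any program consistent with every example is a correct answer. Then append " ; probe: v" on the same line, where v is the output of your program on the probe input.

neg | add(-6) ; probe: -15

Check, running the answer program on each example:
  49 -> -49 -> -55
  -49 -> 49 -> 43
  19 -> -19 -> -25
  23 -> -23 -> -29
  probe: 9 -> -9 -> -15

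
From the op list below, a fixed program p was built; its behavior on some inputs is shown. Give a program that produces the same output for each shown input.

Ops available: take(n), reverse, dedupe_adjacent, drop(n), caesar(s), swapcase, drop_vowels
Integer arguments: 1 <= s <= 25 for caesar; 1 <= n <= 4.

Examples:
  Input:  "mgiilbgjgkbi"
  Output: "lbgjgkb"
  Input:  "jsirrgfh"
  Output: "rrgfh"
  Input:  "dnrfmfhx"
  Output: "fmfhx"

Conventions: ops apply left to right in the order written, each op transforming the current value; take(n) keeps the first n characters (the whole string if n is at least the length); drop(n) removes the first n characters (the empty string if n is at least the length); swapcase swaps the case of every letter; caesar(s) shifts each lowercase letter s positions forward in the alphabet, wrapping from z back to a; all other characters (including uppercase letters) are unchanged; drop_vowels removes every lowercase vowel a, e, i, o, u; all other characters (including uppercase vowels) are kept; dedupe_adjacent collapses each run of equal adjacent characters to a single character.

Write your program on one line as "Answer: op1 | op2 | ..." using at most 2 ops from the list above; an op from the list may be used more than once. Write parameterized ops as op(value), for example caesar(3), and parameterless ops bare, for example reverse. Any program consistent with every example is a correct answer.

drop(3) | drop_vowels

Check, running the answer program on each example:
  "mgiilbgjgkbi" -> "ilbgjgkbi" -> "lbgjgkb"
  "jsirrgfh" -> "rrgfh" -> "rrgfh"
  "dnrfmfhx" -> "fmfhx" -> "fmfhx"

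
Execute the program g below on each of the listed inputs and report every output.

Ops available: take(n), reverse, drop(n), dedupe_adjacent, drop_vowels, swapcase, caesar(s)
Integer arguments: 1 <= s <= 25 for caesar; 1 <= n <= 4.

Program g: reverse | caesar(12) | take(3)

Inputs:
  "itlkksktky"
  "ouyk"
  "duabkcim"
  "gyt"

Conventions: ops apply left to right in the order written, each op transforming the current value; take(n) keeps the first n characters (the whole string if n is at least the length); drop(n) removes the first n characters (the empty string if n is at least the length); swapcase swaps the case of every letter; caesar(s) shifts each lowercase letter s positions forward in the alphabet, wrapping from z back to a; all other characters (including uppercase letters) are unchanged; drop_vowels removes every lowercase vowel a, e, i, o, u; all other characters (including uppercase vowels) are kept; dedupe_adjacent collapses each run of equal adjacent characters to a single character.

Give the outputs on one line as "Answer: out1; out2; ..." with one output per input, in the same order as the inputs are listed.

Execution, op by op:
  "itlkksktky" -> "yktkskklti" -> "kwfwewwxfu" -> "kwf"
  "ouyk" -> "kyuo" -> "wkga" -> "wkg"
  "duabkcim" -> "mickbaud" -> "yuownmgp" -> "yuo"
  "gyt" -> "tyg" -> "fks" -> "fks"

"kwf"; "wkg"; "yuo"; "fks"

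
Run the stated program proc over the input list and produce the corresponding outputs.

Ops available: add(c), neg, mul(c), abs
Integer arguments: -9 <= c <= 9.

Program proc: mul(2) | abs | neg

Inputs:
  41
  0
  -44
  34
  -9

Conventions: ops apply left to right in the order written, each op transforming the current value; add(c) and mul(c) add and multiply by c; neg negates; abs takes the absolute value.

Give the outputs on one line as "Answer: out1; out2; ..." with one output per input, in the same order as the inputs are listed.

Execution, op by op:
  41 -> 82 -> 82 -> -82
  0 -> 0 -> 0 -> 0
  -44 -> -88 -> 88 -> -88
  34 -> 68 -> 68 -> -68
  -9 -> -18 -> 18 -> -18

-82; 0; -88; -68; -18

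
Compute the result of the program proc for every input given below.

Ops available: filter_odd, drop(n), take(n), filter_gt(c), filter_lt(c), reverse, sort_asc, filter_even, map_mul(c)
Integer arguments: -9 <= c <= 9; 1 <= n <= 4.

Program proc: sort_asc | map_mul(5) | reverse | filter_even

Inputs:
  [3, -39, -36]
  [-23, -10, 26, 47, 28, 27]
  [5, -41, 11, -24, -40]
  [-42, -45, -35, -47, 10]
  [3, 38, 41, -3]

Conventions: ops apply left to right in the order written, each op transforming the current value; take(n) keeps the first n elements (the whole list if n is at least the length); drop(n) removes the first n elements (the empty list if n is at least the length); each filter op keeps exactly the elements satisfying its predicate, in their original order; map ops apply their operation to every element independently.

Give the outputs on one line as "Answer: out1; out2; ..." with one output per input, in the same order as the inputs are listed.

Execution, op by op:
  [3, -39, -36] -> [-39, -36, 3] -> [-195, -180, 15] -> [15, -180, -195] -> [-180]
  [-23, -10, 26, 47, 28, 27] -> [-23, -10, 26, 27, 28, 47] -> [-115, -50, 130, 135, 140, 235] -> [235, 140, 135, 130, -50, -115] -> [140, 130, -50]
  [5, -41, 11, -24, -40] -> [-41, -40, -24, 5, 11] -> [-205, -200, -120, 25, 55] -> [55, 25, -120, -200, -205] -> [-120, -200]
  [-42, -45, -35, -47, 10] -> [-47, -45, -42, -35, 10] -> [-235, -225, -210, -175, 50] -> [50, -175, -210, -225, -235] -> [50, -210]
  [3, 38, 41, -3] -> [-3, 3, 38, 41] -> [-15, 15, 190, 205] -> [205, 190, 15, -15] -> [190]

[-180]; [140, 130, -50]; [-120, -200]; [50, -210]; [190]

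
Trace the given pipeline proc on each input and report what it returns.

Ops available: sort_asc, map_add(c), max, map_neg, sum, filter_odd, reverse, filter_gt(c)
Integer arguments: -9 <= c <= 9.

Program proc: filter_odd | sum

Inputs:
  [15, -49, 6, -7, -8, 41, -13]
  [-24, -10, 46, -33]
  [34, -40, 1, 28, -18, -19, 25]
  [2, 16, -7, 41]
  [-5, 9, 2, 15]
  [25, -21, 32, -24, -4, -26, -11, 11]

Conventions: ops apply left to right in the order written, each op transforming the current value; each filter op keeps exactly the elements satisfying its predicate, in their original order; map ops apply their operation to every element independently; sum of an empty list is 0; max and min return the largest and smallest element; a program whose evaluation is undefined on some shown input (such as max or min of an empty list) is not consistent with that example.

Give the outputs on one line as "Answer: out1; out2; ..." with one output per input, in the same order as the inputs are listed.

Execution, op by op:
  [15, -49, 6, -7, -8, 41, -13] -> [15, -49, -7, 41, -13] -> -13
  [-24, -10, 46, -33] -> [-33] -> -33
  [34, -40, 1, 28, -18, -19, 25] -> [1, -19, 25] -> 7
  [2, 16, -7, 41] -> [-7, 41] -> 34
  [-5, 9, 2, 15] -> [-5, 9, 15] -> 19
  [25, -21, 32, -24, -4, -26, -11, 11] -> [25, -21, -11, 11] -> 4

-13; -33; 7; 34; 19; 4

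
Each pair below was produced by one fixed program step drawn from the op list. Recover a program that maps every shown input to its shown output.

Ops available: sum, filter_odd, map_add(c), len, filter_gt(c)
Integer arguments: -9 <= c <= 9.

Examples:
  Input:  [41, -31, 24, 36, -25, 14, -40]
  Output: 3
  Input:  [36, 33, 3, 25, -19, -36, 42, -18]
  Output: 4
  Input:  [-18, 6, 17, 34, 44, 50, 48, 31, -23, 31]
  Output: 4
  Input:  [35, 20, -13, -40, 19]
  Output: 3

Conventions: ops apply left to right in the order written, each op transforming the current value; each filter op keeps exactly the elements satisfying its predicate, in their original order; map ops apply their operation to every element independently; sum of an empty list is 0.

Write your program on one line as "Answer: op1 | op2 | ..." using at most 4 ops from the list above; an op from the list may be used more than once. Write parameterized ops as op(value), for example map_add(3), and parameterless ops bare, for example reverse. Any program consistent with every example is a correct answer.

map_add(-8) | map_add(4) | filter_odd | len

Check, running the answer program on each example:
  [41, -31, 24, 36, -25, 14, -40] -> [33, -39, 16, 28, -33, 6, -48] -> [37, -35, 20, 32, -29, 10, -44] -> [37, -35, -29] -> 3
  [36, 33, 3, 25, -19, -36, 42, -18] -> [28, 25, -5, 17, -27, -44, 34, -26] -> [32, 29, -1, 21, -23, -40, 38, -22] -> [29, -1, 21, -23] -> 4
  [-18, 6, 17, 34, 44, 50, 48, 31, -23, 31] -> [-26, -2, 9, 26, 36, 42, 40, 23, -31, 23] -> [-22, 2, 13, 30, 40, 46, 44, 27, -27, 27] -> [13, 27, -27, 27] -> 4
  [35, 20, -13, -40, 19] -> [27, 12, -21, -48, 11] -> [31, 16, -17, -44, 15] -> [31, -17, 15] -> 3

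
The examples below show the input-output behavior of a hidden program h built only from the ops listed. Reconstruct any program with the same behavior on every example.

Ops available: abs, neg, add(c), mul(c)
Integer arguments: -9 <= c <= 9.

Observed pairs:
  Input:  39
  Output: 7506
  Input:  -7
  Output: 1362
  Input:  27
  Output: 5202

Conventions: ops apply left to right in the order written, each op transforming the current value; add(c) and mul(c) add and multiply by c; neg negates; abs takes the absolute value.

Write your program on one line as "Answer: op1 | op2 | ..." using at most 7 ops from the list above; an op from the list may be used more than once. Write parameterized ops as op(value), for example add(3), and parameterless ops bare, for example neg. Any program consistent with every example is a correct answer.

mul(2) | abs | mul(-8) | mul(4) | add(-6) | mul(-3)

Check, running the answer program on each example:
  39 -> 78 -> 78 -> -624 -> -2496 -> -2502 -> 7506
  -7 -> -14 -> 14 -> -112 -> -448 -> -454 -> 1362
  27 -> 54 -> 54 -> -432 -> -1728 -> -1734 -> 5202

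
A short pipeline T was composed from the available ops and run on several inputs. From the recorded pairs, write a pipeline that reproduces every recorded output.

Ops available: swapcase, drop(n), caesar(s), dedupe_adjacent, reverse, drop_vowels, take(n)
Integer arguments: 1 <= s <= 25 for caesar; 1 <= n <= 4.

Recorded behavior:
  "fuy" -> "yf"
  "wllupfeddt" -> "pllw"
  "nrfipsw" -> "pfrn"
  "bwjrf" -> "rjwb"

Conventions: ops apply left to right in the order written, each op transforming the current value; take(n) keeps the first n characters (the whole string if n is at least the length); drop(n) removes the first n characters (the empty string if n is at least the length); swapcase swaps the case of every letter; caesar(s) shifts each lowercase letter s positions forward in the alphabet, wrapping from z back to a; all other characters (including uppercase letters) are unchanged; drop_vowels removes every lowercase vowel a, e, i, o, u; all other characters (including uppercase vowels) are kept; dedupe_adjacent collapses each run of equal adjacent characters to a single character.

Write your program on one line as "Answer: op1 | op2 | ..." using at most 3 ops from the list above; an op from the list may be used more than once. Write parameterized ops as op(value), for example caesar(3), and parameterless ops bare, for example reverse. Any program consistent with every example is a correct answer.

drop_vowels | take(4) | reverse

Check, running the answer program on each example:
  "fuy" -> "fy" -> "fy" -> "yf"
  "wllupfeddt" -> "wllpfddt" -> "wllp" -> "pllw"
  "nrfipsw" -> "nrfpsw" -> "nrfp" -> "pfrn"
  "bwjrf" -> "bwjrf" -> "bwjr" -> "rjwb"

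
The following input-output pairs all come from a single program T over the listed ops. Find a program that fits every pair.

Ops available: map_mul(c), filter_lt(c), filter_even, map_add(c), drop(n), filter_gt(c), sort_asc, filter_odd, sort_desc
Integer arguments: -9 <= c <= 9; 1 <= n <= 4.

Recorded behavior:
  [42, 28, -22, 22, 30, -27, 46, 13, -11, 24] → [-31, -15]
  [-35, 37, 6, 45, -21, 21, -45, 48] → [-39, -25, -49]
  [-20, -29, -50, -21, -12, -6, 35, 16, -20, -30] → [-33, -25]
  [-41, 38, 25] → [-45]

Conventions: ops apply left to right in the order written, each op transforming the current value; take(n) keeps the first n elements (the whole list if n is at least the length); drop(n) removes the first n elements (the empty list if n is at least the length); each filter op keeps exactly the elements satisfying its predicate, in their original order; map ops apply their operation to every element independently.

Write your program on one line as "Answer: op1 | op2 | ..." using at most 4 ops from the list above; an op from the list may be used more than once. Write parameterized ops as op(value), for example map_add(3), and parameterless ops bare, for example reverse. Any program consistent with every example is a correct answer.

filter_lt(-4) | filter_lt(-6) | map_add(-4) | filter_odd

Check, running the answer program on each example:
  [42, 28, -22, 22, 30, -27, 46, 13, -11, 24] -> [-22, -27, -11] -> [-22, -27, -11] -> [-26, -31, -15] -> [-31, -15]
  [-35, 37, 6, 45, -21, 21, -45, 48] -> [-35, -21, -45] -> [-35, -21, -45] -> [-39, -25, -49] -> [-39, -25, -49]
  [-20, -29, -50, -21, -12, -6, 35, 16, -20, -30] -> [-20, -29, -50, -21, -12, -6, -20, -30] -> [-20, -29, -50, -21, -12, -20, -30] -> [-24, -33, -54, -25, -16, -24, -34] -> [-33, -25]
  [-41, 38, 25] -> [-41] -> [-41] -> [-45] -> [-45]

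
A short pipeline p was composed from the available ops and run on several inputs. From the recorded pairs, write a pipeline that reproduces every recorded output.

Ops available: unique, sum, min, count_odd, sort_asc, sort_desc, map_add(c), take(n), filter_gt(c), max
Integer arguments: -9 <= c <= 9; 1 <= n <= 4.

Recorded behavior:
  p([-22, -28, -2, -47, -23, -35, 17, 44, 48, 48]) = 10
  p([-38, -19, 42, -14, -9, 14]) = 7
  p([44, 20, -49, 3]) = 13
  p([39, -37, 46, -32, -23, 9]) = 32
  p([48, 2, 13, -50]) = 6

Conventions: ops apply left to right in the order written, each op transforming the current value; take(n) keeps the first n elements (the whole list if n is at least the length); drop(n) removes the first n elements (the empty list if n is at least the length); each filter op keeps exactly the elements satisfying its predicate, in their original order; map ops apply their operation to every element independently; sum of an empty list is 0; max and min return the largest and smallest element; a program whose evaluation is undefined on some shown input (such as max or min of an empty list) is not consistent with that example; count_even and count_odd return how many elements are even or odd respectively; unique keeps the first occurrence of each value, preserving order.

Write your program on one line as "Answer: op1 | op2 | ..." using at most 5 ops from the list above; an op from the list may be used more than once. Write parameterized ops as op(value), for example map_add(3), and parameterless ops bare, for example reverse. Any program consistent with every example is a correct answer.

map_add(2) | map_add(-9) | filter_gt(4) | min

Check, running the answer program on each example:
  [-22, -28, -2, -47, -23, -35, 17, 44, 48, 48] -> [-20, -26, 0, -45, -21, -33, 19, 46, 50, 50] -> [-29, -35, -9, -54, -30, -42, 10, 37, 41, 41] -> [10, 37, 41, 41] -> 10
  [-38, -19, 42, -14, -9, 14] -> [-36, -17, 44, -12, -7, 16] -> [-45, -26, 35, -21, -16, 7] -> [35, 7] -> 7
  [44, 20, -49, 3] -> [46, 22, -47, 5] -> [37, 13, -56, -4] -> [37, 13] -> 13
  [39, -37, 46, -32, -23, 9] -> [41, -35, 48, -30, -21, 11] -> [32, -44, 39, -39, -30, 2] -> [32, 39] -> 32
  [48, 2, 13, -50] -> [50, 4, 15, -48] -> [41, -5, 6, -57] -> [41, 6] -> 6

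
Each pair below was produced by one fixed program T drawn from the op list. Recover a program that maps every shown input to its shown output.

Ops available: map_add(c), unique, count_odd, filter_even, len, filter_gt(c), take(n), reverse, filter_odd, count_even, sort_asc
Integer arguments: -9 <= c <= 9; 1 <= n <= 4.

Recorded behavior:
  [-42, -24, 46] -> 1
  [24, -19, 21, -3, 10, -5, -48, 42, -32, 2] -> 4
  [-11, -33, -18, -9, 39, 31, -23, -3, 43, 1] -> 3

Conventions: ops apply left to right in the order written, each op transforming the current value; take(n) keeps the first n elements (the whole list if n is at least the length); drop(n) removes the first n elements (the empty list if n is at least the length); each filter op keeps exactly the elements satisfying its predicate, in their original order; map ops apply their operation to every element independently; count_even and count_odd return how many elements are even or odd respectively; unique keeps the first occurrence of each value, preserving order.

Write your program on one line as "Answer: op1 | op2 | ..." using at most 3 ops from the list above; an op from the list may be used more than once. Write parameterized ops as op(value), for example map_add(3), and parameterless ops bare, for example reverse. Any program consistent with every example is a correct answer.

filter_gt(5) | reverse | len

Check, running the answer program on each example:
  [-42, -24, 46] -> [46] -> [46] -> 1
  [24, -19, 21, -3, 10, -5, -48, 42, -32, 2] -> [24, 21, 10, 42] -> [42, 10, 21, 24] -> 4
  [-11, -33, -18, -9, 39, 31, -23, -3, 43, 1] -> [39, 31, 43] -> [43, 31, 39] -> 3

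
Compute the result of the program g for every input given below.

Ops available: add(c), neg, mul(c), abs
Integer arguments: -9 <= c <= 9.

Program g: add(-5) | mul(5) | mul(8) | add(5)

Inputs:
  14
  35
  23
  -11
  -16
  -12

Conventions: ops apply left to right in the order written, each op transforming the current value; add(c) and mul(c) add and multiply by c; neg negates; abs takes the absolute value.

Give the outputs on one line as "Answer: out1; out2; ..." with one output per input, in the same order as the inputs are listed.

365; 1205; 725; -635; -835; -675

Execution, op by op:
  14 -> 9 -> 45 -> 360 -> 365
  35 -> 30 -> 150 -> 1200 -> 1205
  23 -> 18 -> 90 -> 720 -> 725
  -11 -> -16 -> -80 -> -640 -> -635
  -16 -> -21 -> -105 -> -840 -> -835
  -12 -> -17 -> -85 -> -680 -> -675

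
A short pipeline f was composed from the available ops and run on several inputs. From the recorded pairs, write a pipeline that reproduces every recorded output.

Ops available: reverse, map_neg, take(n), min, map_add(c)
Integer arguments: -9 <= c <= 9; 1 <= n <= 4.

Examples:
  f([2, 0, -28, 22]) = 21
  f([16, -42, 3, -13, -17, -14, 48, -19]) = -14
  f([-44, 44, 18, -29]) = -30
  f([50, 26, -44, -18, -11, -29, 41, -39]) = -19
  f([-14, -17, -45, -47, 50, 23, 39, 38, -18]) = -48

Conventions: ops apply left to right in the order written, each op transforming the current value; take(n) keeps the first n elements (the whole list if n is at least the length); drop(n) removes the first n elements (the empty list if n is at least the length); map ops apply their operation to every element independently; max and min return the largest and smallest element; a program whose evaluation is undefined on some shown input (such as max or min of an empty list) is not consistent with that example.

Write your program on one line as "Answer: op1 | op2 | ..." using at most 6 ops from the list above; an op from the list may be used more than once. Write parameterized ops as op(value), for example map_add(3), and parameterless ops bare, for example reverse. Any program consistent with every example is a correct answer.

take(4) | reverse | map_add(-1) | take(1) | min

Check, running the answer program on each example:
  [2, 0, -28, 22] -> [2, 0, -28, 22] -> [22, -28, 0, 2] -> [21, -29, -1, 1] -> [21] -> 21
  [16, -42, 3, -13, -17, -14, 48, -19] -> [16, -42, 3, -13] -> [-13, 3, -42, 16] -> [-14, 2, -43, 15] -> [-14] -> -14
  [-44, 44, 18, -29] -> [-44, 44, 18, -29] -> [-29, 18, 44, -44] -> [-30, 17, 43, -45] -> [-30] -> -30
  [50, 26, -44, -18, -11, -29, 41, -39] -> [50, 26, -44, -18] -> [-18, -44, 26, 50] -> [-19, -45, 25, 49] -> [-19] -> -19
  [-14, -17, -45, -47, 50, 23, 39, 38, -18] -> [-14, -17, -45, -47] -> [-47, -45, -17, -14] -> [-48, -46, -18, -15] -> [-48] -> -48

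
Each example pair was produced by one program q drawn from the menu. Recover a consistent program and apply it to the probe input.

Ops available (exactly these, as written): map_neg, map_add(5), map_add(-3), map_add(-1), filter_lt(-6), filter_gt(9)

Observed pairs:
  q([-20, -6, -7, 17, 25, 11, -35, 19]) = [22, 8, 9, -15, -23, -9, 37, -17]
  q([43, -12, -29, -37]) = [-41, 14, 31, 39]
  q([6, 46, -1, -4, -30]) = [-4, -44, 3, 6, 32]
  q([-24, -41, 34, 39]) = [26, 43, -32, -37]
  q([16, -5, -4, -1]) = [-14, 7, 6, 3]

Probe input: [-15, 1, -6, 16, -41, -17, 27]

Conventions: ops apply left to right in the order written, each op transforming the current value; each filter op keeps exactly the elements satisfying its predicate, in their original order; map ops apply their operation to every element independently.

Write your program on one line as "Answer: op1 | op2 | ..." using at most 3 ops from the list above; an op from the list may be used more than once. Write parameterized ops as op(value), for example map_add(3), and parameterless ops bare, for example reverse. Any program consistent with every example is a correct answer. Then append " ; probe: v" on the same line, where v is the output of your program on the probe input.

map_neg | map_add(5) | map_add(-3) ; probe: [17, 1, 8, -14, 43, 19, -25]

Check, running the answer program on each example:
  [-20, -6, -7, 17, 25, 11, -35, 19] -> [20, 6, 7, -17, -25, -11, 35, -19] -> [25, 11, 12, -12, -20, -6, 40, -14] -> [22, 8, 9, -15, -23, -9, 37, -17]
  [43, -12, -29, -37] -> [-43, 12, 29, 37] -> [-38, 17, 34, 42] -> [-41, 14, 31, 39]
  [6, 46, -1, -4, -30] -> [-6, -46, 1, 4, 30] -> [-1, -41, 6, 9, 35] -> [-4, -44, 3, 6, 32]
  [-24, -41, 34, 39] -> [24, 41, -34, -39] -> [29, 46, -29, -34] -> [26, 43, -32, -37]
  [16, -5, -4, -1] -> [-16, 5, 4, 1] -> [-11, 10, 9, 6] -> [-14, 7, 6, 3]
  probe: [-15, 1, -6, 16, -41, -17, 27] -> [15, -1, 6, -16, 41, 17, -27] -> [20, 4, 11, -11, 46, 22, -22] -> [17, 1, 8, -14, 43, 19, -25]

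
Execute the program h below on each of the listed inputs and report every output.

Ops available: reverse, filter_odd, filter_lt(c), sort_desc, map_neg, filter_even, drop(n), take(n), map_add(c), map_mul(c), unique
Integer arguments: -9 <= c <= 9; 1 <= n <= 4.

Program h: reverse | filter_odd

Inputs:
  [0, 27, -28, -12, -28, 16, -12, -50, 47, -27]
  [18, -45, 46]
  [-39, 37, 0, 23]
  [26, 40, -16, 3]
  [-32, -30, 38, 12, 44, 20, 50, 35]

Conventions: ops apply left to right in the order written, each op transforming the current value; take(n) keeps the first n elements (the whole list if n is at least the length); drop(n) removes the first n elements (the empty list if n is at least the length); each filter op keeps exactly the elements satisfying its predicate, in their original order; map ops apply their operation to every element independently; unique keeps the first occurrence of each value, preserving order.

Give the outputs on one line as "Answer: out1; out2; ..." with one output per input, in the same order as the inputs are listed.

[-27, 47, 27]; [-45]; [23, 37, -39]; [3]; [35]

Execution, op by op:
  [0, 27, -28, -12, -28, 16, -12, -50, 47, -27] -> [-27, 47, -50, -12, 16, -28, -12, -28, 27, 0] -> [-27, 47, 27]
  [18, -45, 46] -> [46, -45, 18] -> [-45]
  [-39, 37, 0, 23] -> [23, 0, 37, -39] -> [23, 37, -39]
  [26, 40, -16, 3] -> [3, -16, 40, 26] -> [3]
  [-32, -30, 38, 12, 44, 20, 50, 35] -> [35, 50, 20, 44, 12, 38, -30, -32] -> [35]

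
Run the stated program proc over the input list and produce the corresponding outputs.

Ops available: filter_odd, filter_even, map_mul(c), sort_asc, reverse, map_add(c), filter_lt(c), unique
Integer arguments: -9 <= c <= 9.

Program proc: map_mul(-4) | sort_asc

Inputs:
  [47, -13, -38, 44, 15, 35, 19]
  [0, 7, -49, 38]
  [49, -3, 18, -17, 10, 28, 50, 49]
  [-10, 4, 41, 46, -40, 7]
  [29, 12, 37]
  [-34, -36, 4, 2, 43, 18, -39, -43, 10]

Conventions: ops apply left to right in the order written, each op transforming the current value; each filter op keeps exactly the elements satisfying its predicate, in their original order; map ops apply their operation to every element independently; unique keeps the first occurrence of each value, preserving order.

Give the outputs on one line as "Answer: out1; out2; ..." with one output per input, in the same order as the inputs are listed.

Execution, op by op:
  [47, -13, -38, 44, 15, 35, 19] -> [-188, 52, 152, -176, -60, -140, -76] -> [-188, -176, -140, -76, -60, 52, 152]
  [0, 7, -49, 38] -> [0, -28, 196, -152] -> [-152, -28, 0, 196]
  [49, -3, 18, -17, 10, 28, 50, 49] -> [-196, 12, -72, 68, -40, -112, -200, -196] -> [-200, -196, -196, -112, -72, -40, 12, 68]
  [-10, 4, 41, 46, -40, 7] -> [40, -16, -164, -184, 160, -28] -> [-184, -164, -28, -16, 40, 160]
  [29, 12, 37] -> [-116, -48, -148] -> [-148, -116, -48]
  [-34, -36, 4, 2, 43, 18, -39, -43, 10] -> [136, 144, -16, -8, -172, -72, 156, 172, -40] -> [-172, -72, -40, -16, -8, 136, 144, 156, 172]

[-188, -176, -140, -76, -60, 52, 152]; [-152, -28, 0, 196]; [-200, -196, -196, -112, -72, -40, 12, 68]; [-184, -164, -28, -16, 40, 160]; [-148, -116, -48]; [-172, -72, -40, -16, -8, 136, 144, 156, 172]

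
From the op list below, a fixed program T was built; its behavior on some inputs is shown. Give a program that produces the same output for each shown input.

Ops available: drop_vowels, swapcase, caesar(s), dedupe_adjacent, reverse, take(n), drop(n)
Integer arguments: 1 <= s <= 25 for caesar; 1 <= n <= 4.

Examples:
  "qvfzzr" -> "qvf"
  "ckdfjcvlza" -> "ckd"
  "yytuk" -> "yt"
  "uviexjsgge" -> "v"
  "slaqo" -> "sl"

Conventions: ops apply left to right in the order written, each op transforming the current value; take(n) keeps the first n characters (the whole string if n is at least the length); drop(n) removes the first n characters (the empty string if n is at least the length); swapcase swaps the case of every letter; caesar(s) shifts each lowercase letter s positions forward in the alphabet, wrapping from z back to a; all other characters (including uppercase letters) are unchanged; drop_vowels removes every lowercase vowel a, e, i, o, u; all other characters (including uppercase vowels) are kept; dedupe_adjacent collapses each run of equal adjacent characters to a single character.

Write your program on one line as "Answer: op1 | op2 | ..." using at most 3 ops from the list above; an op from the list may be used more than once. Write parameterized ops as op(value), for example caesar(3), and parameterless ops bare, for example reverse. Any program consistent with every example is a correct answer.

take(3) | drop_vowels | dedupe_adjacent

Check, running the answer program on each example:
  "qvfzzr" -> "qvf" -> "qvf" -> "qvf"
  "ckdfjcvlza" -> "ckd" -> "ckd" -> "ckd"
  "yytuk" -> "yyt" -> "yyt" -> "yt"
  "uviexjsgge" -> "uvi" -> "v" -> "v"
  "slaqo" -> "sla" -> "sl" -> "sl"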